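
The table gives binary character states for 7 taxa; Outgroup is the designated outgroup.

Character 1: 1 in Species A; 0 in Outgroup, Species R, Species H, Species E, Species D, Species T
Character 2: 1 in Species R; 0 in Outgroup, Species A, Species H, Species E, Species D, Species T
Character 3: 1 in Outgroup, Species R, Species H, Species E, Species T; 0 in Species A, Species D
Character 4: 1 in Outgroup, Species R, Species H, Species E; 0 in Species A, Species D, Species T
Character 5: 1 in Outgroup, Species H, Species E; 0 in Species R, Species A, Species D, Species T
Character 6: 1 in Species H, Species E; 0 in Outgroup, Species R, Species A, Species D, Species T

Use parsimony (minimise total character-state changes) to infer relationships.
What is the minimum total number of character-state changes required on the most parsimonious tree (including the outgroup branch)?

Character polarity is set by the outgroup: the derived state is whichever differs from the outgroup's state, so for Character 3, Character 4, Character 5 the derived state is '0', and for the remaining characters it is '1'.
Character 1: derived state '1' in Species A only — an autapomorphy, so it tells us nothing about relationships among taxa.
Character 2: derived state '1' in Species R only — an autapomorphy, so it tells us nothing about relationships among taxa.
Character 3: derived state '0' in Species A and Species D only — synapomorphy for {Species A, Species D}.
Only Species A, Species D, and Species T show the derived state '0' for Character 4, supporting them as a clade.
Character 5: derived state '0' in Species A, Species D, Species R, and Species T only — synapomorphy for {Species A, Species D, Species R, Species T}.
Only Species E and Species H show the derived state '1' for Character 6, supporting them as a clade.
Most parsimonious ingroup topology: ((Species R,((Species A,Species D),Species T)),(Species H,Species E)).
Changes per character on this tree: Character 1: 1; Character 2: 1; Character 3: 1; Character 4: 1; Character 5: 1; Character 6: 1.
Total = 6.

6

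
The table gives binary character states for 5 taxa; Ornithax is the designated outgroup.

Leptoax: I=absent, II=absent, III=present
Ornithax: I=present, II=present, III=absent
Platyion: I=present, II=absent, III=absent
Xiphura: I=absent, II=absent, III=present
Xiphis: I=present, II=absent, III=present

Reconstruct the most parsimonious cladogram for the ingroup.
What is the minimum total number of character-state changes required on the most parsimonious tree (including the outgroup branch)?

Character polarity is set by the outgroup: the derived state is whichever differs from the outgroup's state, so for I, II the derived state is 'absent', and for the remaining characters it is 'present'.
I: derived state 'absent' in Leptoax and Xiphura only — synapomorphy for {Leptoax, Xiphura}.
II (derived state 'absent') is shared by all ingroup taxa — unites the whole ingroup.
Only Leptoax, Xiphis, and Xiphura show the derived state 'present' for III, supporting them as a clade.
Most parsimonious ingroup topology: (Platyion,((Leptoax,Xiphura),Xiphis)).
Changes per character on this tree: I: 1; II: 1; III: 1.
Total = 3.

3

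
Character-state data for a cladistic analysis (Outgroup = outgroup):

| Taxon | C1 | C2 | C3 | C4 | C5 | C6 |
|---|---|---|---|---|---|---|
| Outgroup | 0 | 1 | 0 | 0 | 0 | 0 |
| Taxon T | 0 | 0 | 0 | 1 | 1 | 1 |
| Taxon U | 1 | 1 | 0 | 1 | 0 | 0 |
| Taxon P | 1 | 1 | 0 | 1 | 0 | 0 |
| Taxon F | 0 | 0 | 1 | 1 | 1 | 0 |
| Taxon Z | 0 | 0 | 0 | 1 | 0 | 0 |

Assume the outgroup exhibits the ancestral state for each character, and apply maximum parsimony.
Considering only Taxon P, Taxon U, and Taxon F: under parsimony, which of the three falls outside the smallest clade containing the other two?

Taxon F

Character polarity is set by the outgroup: the derived state is whichever differs from the outgroup's state, so for C2 the derived state is '0', and for the remaining characters it is '1'.
C1: derived state '1' in Taxon P and Taxon U only — synapomorphy for {Taxon P, Taxon U}.
Only Taxon F, Taxon T, and Taxon Z show the derived state '0' for C2, supporting them as a clade.
C3: derived state '1' in Taxon F only — an autapomorphy, so it tells us nothing about relationships among taxa.
C4 (derived state '1') is shared by all ingroup taxa — unites the whole ingroup.
C5 (derived state '1') is shared by Taxon F and Taxon T — a synapomorphy uniting that clade.
C6 (derived state '1') is unique to Taxon T (autapomorphy; uninformative for grouping).
Most parsimonious ingroup topology: (((Taxon T,Taxon F),Taxon Z),(Taxon U,Taxon P)).
Taxon U and Taxon P share a more recent common ancestor with each other than either does with Taxon F, so Taxon F is the least closely related of the three.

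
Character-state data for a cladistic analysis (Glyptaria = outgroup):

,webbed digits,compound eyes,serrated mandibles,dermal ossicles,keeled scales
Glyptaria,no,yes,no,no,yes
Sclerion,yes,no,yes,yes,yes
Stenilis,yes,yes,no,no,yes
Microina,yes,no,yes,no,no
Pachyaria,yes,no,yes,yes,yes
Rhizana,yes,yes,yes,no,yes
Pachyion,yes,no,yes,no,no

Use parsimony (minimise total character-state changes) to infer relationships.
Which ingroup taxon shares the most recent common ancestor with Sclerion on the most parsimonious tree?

Character polarity is set by the outgroup: the derived state is whichever differs from the outgroup's state, so for compound eyes, keeled scales the derived state is 'no', and for the remaining characters it is 'yes'.
All ingroup taxa share the derived state 'yes' for webbed digits; it defines the ingroup but does not resolve relationships within it.
compound eyes: derived state 'no' in Microina, Pachyaria, Pachyion, and Sclerion only — synapomorphy for {Microina, Pachyaria, Pachyion, Sclerion}.
Only Microina, Pachyaria, Pachyion, Rhizana, and Sclerion show the derived state 'yes' for serrated mandibles, supporting them as a clade.
dermal ossicles: derived state 'yes' in Pachyaria and Sclerion only — synapomorphy for {Pachyaria, Sclerion}.
keeled scales (derived state 'no') is shared by Microina and Pachyion — a synapomorphy uniting that clade.
Most parsimonious ingroup topology: ((((Sclerion,Pachyaria),(Microina,Pachyion)),Rhizana),Stenilis).
Sclerion and Pachyaria form a cherry on this tree, so they are sister taxa.

Pachyaria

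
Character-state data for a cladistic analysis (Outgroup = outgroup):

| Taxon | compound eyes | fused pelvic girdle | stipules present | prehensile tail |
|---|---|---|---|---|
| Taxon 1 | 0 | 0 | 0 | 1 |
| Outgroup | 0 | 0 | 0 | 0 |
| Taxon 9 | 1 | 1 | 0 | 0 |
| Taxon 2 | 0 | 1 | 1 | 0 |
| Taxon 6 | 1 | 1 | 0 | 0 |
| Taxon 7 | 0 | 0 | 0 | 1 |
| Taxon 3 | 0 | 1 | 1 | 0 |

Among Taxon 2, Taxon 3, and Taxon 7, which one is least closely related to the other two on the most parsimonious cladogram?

Taxon 7

The outgroup has state '0' for every character, so '1' is the derived state throughout.
compound eyes: derived state '1' in Taxon 6 and Taxon 9 only — synapomorphy for {Taxon 6, Taxon 9}.
Only Taxon 2, Taxon 3, Taxon 6, and Taxon 9 show the derived state '1' for fused pelvic girdle, supporting them as a clade.
Only Taxon 2 and Taxon 3 show the derived state '1' for stipules present, supporting them as a clade.
prehensile tail: derived state '1' in Taxon 1 and Taxon 7 only — synapomorphy for {Taxon 1, Taxon 7}.
Most parsimonious ingroup topology: (((Taxon 2,Taxon 3),(Taxon 9,Taxon 6)),(Taxon 7,Taxon 1)).
Taxon 3 and Taxon 2 share a more recent common ancestor with each other than either does with Taxon 7, so Taxon 7 is the least closely related of the three.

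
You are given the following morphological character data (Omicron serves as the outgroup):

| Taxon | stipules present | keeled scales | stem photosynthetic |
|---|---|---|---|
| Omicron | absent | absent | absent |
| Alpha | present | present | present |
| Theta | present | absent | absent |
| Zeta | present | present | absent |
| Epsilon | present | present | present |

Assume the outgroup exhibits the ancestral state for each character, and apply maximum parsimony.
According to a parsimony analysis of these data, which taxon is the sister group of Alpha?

Epsilon

The outgroup has state 'absent' for every character, so 'present' is the derived state throughout.
All ingroup taxa share the derived state 'present' for stipules present; it defines the ingroup but does not resolve relationships within it.
keeled scales: derived state 'present' in Alpha, Epsilon, and Zeta only — synapomorphy for {Alpha, Epsilon, Zeta}.
stem photosynthetic (derived state 'present') is shared by Alpha and Epsilon — a synapomorphy uniting that clade.
Most parsimonious ingroup topology: (((Alpha,Epsilon),Zeta),Theta).
Alpha and Epsilon form a cherry on this tree, so they are sister taxa.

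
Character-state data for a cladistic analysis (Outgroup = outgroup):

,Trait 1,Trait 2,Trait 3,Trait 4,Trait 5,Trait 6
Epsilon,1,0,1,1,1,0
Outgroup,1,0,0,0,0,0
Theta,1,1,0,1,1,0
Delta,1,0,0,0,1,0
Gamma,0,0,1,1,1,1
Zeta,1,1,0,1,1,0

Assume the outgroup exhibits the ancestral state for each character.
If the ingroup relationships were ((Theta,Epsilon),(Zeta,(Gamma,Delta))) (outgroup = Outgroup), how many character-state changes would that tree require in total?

Map each character onto ((Theta,Epsilon),(Zeta,(Gamma,Delta))) (rooted by Outgroup) and count the minimum state changes it requires (Fitch parsimony):
Trait 1: 1; Trait 2: 2; Trait 3: 2; Trait 4: 2; Trait 5: 1; Trait 6: 1.
Total tree length = 9.

9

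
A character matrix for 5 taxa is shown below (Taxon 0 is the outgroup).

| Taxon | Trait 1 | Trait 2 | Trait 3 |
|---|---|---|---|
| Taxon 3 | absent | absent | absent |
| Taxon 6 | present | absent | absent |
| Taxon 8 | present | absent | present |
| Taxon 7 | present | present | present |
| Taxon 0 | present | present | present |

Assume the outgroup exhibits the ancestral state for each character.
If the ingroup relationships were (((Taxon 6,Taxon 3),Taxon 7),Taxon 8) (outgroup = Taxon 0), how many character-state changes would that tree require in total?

4

Map each character onto (((Taxon 6,Taxon 3),Taxon 7),Taxon 8) (rooted by Taxon 0) and count the minimum state changes it requires (Fitch parsimony):
Trait 1: 1; Trait 2: 2; Trait 3: 1.
Total tree length = 4.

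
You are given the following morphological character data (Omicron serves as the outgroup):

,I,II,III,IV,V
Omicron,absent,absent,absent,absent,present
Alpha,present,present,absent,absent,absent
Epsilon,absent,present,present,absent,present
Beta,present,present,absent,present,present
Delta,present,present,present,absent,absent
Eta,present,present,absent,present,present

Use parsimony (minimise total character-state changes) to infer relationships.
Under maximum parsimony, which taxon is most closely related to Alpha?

Character polarity is set by the outgroup: the derived state is whichever differs from the outgroup's state, so for V the derived state is 'absent', and for the remaining characters it is 'present'.
I: derived state 'present' in Alpha, Beta, Delta, and Eta only — synapomorphy for {Alpha, Beta, Delta, Eta}.
All ingroup taxa share the derived state 'present' for II; it defines the ingroup but does not resolve relationships within it.
III groups Delta and Epsilon, which is incompatible with the clades supported by the remaining characters; treating it as convergent (homoplasy) costs fewer steps than any alternative tree.
IV: derived state 'present' in Beta and Eta only — synapomorphy for {Beta, Eta}.
V (derived state 'absent') is shared by Alpha and Delta — a synapomorphy uniting that clade.
Most parsimonious ingroup topology: (((Alpha,Delta),(Beta,Eta)),Epsilon).
Alpha and Delta form a cherry on this tree, so they are sister taxa.

Delta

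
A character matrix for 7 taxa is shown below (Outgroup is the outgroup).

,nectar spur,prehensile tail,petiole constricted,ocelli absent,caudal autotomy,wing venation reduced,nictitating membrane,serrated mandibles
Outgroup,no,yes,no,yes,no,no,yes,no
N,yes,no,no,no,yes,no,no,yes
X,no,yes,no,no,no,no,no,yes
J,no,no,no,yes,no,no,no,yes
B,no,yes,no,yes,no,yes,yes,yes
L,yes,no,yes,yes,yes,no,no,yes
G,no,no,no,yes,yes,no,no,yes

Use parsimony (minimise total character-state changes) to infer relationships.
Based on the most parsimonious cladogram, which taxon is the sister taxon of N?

L

Character polarity is set by the outgroup: the derived state is whichever differs from the outgroup's state, so for prehensile tail, ocelli absent, nictitating membrane the derived state is 'no', and for the remaining characters it is 'yes'.
nectar spur (derived state 'yes') is shared by L and N — a synapomorphy uniting that clade.
prehensile tail: derived state 'no' in G, J, L, and N only — synapomorphy for {G, J, L, N}.
petiole constricted: derived state 'yes' in L only — an autapomorphy, so it tells us nothing about relationships among taxa.
ocelli absent (state 'no') occurs in N and X but conflicts with the nesting implied by the other characters — most parsimoniously interpreted as homoplasy.
caudal autotomy (derived state 'yes') is shared by G, L, and N — a synapomorphy uniting that clade.
wing venation reduced: derived state 'yes' in B only — an autapomorphy, so it tells us nothing about relationships among taxa.
nictitating membrane (derived state 'no') is shared by G, J, L, N, and X — a synapomorphy uniting that clade.
serrated mandibles (derived state 'yes') is shared by all ingroup taxa — unites the whole ingroup.
Most parsimonious ingroup topology: (((((N,L),G),J),X),B).
N and L form a cherry on this tree, so they are sister taxa.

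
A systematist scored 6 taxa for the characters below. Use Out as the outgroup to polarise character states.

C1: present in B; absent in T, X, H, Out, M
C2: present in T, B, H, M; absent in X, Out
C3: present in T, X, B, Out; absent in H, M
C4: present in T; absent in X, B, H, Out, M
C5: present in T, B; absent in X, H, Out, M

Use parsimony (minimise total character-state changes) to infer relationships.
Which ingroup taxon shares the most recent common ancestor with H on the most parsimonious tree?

Character polarity is set by the outgroup: the derived state is whichever differs from the outgroup's state, so for C3 the derived state is 'absent', and for the remaining characters it is 'present'.
C1 (derived state 'present') is unique to B (autapomorphy; uninformative for grouping).
C2 (derived state 'present') is shared by B, H, M, and T — a synapomorphy uniting that clade.
C3: derived state 'absent' in H and M only — synapomorphy for {H, M}.
C4 (derived state 'present') is unique to T (autapomorphy; uninformative for grouping).
C5 (derived state 'present') is shared by B and T — a synapomorphy uniting that clade.
Most parsimonious ingroup topology: (((T,B),(M,H)),X).
H and M form a cherry on this tree, so they are sister taxa.

M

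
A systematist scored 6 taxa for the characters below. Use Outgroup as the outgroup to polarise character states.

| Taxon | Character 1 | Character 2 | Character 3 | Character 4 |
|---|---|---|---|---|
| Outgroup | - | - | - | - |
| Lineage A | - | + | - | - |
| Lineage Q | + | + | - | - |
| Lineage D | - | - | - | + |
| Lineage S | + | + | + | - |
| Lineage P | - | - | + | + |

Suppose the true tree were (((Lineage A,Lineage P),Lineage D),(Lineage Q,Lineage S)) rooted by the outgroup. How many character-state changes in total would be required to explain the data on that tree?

7

Map each character onto (((Lineage A,Lineage P),Lineage D),(Lineage Q,Lineage S)) (rooted by Outgroup) and count the minimum state changes it requires (Fitch parsimony):
Character 1: 1; Character 2: 2; Character 3: 2; Character 4: 2.
Total tree length = 7.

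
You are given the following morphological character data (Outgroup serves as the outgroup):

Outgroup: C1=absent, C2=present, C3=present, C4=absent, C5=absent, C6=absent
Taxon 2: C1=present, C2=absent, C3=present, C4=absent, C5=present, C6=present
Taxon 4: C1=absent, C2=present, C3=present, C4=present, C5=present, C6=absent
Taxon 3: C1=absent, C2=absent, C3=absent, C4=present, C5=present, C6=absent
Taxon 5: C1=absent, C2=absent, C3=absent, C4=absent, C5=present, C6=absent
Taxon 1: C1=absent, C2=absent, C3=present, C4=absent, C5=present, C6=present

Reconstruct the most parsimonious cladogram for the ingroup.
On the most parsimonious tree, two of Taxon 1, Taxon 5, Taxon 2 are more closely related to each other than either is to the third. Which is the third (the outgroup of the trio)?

Taxon 5

Character polarity is set by the outgroup: the derived state is whichever differs from the outgroup's state, so for C2, C3 the derived state is 'absent', and for the remaining characters it is 'present'.
C1: derived state 'present' in Taxon 2 only — an autapomorphy, so it tells us nothing about relationships among taxa.
Only Taxon 1, Taxon 2, Taxon 3, and Taxon 5 show the derived state 'absent' for C2, supporting them as a clade.
C3: derived state 'absent' in Taxon 3 and Taxon 5 only — synapomorphy for {Taxon 3, Taxon 5}.
C4 groups Taxon 3 and Taxon 4, which is incompatible with the clades supported by the remaining characters; treating it as convergent (homoplasy) costs fewer steps than any alternative tree.
C5 (derived state 'present') is shared by all ingroup taxa — unites the whole ingroup.
C6 (derived state 'present') is shared by Taxon 1 and Taxon 2 — a synapomorphy uniting that clade.
Most parsimonious ingroup topology: (((Taxon 2,Taxon 1),(Taxon 3,Taxon 5)),Taxon 4).
Taxon 2 and Taxon 1 share a more recent common ancestor with each other than either does with Taxon 5, so Taxon 5 is the least closely related of the three.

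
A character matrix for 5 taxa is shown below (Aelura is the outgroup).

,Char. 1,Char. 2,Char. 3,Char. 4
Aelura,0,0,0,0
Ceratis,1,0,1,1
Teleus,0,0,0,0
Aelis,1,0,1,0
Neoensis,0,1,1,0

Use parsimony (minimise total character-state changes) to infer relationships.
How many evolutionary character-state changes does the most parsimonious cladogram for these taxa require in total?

4

The outgroup has state '0' for every character, so '1' is the derived state throughout.
Char. 1: derived state '1' in Aelis and Ceratis only — synapomorphy for {Aelis, Ceratis}.
Char. 2 (derived state '1') is unique to Neoensis (autapomorphy; uninformative for grouping).
Char. 3 (derived state '1') is shared by Aelis, Ceratis, and Neoensis — a synapomorphy uniting that clade.
Char. 4: derived state '1' in Ceratis only — an autapomorphy, so it tells us nothing about relationships among taxa.
Most parsimonious ingroup topology: (((Ceratis,Aelis),Neoensis),Teleus).
Changes per character on this tree: Char. 1: 1; Char. 2: 1; Char. 3: 1; Char. 4: 1.
Total = 4.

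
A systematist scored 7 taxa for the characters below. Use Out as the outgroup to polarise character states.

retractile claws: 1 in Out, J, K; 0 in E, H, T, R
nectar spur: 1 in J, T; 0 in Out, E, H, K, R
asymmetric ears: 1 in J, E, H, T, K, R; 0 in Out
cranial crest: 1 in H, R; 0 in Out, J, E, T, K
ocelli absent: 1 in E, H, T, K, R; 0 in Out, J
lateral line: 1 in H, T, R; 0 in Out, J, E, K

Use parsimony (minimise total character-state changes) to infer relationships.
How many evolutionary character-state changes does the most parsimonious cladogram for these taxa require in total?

7

Character polarity is set by the outgroup: the derived state is whichever differs from the outgroup's state, so for retractile claws the derived state is '0', and for the remaining characters it is '1'.
retractile claws: derived state '0' in E, H, R, and T only — synapomorphy for {E, H, R, T}.
nectar spur (state '1') occurs in J and T but conflicts with the nesting implied by the other characters — most parsimoniously interpreted as homoplasy.
All ingroup taxa share the derived state '1' for asymmetric ears; it defines the ingroup but does not resolve relationships within it.
cranial crest (derived state '1') is shared by H and R — a synapomorphy uniting that clade.
ocelli absent: derived state '1' in E, H, K, R, and T only — synapomorphy for {E, H, K, R, T}.
Only H, R, and T show the derived state '1' for lateral line, supporting them as a clade.
Most parsimonious ingroup topology: (J,((E,((H,R),T)),K)).
Changes per character on this tree: retractile claws: 1; nectar spur: 2; asymmetric ears: 1; cranial crest: 1; ocelli absent: 1; lateral line: 1.
Total = 7.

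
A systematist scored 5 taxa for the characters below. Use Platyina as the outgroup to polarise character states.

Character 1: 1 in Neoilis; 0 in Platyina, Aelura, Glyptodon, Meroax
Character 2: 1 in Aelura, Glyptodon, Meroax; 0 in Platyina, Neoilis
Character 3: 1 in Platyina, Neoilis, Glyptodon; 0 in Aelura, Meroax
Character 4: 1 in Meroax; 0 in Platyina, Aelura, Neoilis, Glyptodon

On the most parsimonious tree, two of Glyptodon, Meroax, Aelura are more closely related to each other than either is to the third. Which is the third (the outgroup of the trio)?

Glyptodon

Character polarity is set by the outgroup: the derived state is whichever differs from the outgroup's state, so for Character 3 the derived state is '0', and for the remaining characters it is '1'.
Character 1 (derived state '1') is unique to Neoilis (autapomorphy; uninformative for grouping).
Only Aelura, Glyptodon, and Meroax show the derived state '1' for Character 2, supporting them as a clade.
Character 3: derived state '0' in Aelura and Meroax only — synapomorphy for {Aelura, Meroax}.
Character 4 (derived state '1') is unique to Meroax (autapomorphy; uninformative for grouping).
Most parsimonious ingroup topology: (((Aelura,Meroax),Glyptodon),Neoilis).
Aelura and Meroax share a more recent common ancestor with each other than either does with Glyptodon, so Glyptodon is the least closely related of the three.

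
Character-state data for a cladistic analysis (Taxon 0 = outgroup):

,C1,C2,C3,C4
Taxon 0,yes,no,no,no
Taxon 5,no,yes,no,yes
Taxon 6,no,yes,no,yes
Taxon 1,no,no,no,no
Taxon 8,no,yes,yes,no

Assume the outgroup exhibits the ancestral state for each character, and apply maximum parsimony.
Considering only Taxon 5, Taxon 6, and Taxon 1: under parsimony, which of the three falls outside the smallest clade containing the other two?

Taxon 1

Character polarity is set by the outgroup: the derived state is whichever differs from the outgroup's state, so for C1 the derived state is 'no', and for the remaining characters it is 'yes'.
All ingroup taxa share the derived state 'no' for C1; it defines the ingroup but does not resolve relationships within it.
C2 (derived state 'yes') is shared by Taxon 5, Taxon 6, and Taxon 8 — a synapomorphy uniting that clade.
C3: derived state 'yes' in Taxon 8 only — an autapomorphy, so it tells us nothing about relationships among taxa.
C4 (derived state 'yes') is shared by Taxon 5 and Taxon 6 — a synapomorphy uniting that clade.
Most parsimonious ingroup topology: (((Taxon 5,Taxon 6),Taxon 8),Taxon 1).
Taxon 5 and Taxon 6 share a more recent common ancestor with each other than either does with Taxon 1, so Taxon 1 is the least closely related of the three.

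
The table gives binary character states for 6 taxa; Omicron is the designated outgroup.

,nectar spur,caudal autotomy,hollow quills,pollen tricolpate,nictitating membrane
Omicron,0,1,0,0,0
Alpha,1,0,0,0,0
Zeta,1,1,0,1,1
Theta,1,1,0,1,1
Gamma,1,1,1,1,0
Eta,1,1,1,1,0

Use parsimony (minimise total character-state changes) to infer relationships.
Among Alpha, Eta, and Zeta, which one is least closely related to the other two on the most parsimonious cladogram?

Alpha

Character polarity is set by the outgroup: the derived state is whichever differs from the outgroup's state, so for caudal autotomy the derived state is '0', and for the remaining characters it is '1'.
All ingroup taxa share the derived state '1' for nectar spur; it defines the ingroup but does not resolve relationships within it.
caudal autotomy (derived state '0') is unique to Alpha (autapomorphy; uninformative for grouping).
hollow quills (derived state '1') is shared by Eta and Gamma — a synapomorphy uniting that clade.
pollen tricolpate (derived state '1') is shared by Eta, Gamma, Theta, and Zeta — a synapomorphy uniting that clade.
Only Theta and Zeta show the derived state '1' for nictitating membrane, supporting them as a clade.
Most parsimonious ingroup topology: (Alpha,((Zeta,Theta),(Gamma,Eta))).
Zeta and Eta share a more recent common ancestor with each other than either does with Alpha, so Alpha is the least closely related of the three.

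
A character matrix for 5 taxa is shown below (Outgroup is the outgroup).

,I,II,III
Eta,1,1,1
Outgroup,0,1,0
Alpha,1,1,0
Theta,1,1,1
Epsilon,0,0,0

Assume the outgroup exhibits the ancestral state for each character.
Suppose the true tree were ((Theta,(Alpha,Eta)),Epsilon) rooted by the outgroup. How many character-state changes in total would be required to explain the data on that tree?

4

Map each character onto ((Theta,(Alpha,Eta)),Epsilon) (rooted by Outgroup) and count the minimum state changes it requires (Fitch parsimony):
I: 1; II: 1; III: 2.
Total tree length = 4.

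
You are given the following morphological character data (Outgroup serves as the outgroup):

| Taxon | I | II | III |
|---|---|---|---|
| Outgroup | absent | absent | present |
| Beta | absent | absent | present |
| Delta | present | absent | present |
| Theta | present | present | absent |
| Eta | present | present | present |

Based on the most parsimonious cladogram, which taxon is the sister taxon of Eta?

Character polarity is set by the outgroup: the derived state is whichever differs from the outgroup's state, so for III the derived state is 'absent', and for the remaining characters it is 'present'.
I (derived state 'present') is shared by Delta, Eta, and Theta — a synapomorphy uniting that clade.
Only Eta and Theta show the derived state 'present' for II, supporting them as a clade.
III: derived state 'absent' in Theta only — an autapomorphy, so it tells us nothing about relationships among taxa.
Most parsimonious ingroup topology: (Beta,(Delta,(Theta,Eta))).
Eta and Theta form a cherry on this tree, so they are sister taxa.

Theta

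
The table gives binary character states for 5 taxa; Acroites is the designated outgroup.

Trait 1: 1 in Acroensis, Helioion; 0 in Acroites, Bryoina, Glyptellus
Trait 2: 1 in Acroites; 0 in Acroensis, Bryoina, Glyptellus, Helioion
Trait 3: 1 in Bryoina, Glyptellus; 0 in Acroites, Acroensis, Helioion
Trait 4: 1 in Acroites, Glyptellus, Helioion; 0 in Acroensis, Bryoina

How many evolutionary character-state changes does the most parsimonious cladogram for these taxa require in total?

5

Character polarity is set by the outgroup: the derived state is whichever differs from the outgroup's state, so for Trait 2, Trait 4 the derived state is '0', and for the remaining characters it is '1'.
Trait 1 (derived state '1') is shared by Acroensis and Helioion — a synapomorphy uniting that clade.
Trait 2 (derived state '0') is shared by all ingroup taxa — unites the whole ingroup.
Trait 3 (derived state '1') is shared by Bryoina and Glyptellus — a synapomorphy uniting that clade.
Trait 4 (state '0') occurs in Acroensis and Bryoina but conflicts with the nesting implied by the other characters — most parsimoniously interpreted as homoplasy.
Most parsimonious ingroup topology: ((Acroensis,Helioion),(Bryoina,Glyptellus)).
Changes per character on this tree: Trait 1: 1; Trait 2: 1; Trait 3: 1; Trait 4: 2.
Total = 5.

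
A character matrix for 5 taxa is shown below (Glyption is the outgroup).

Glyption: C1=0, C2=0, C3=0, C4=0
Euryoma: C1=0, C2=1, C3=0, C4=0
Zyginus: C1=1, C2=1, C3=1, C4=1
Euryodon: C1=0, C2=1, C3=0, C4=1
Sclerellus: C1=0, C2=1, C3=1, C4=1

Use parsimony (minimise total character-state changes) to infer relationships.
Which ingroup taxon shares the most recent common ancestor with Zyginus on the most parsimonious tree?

The outgroup has state '0' for every character, so '1' is the derived state throughout.
C1 (derived state '1') is unique to Zyginus (autapomorphy; uninformative for grouping).
All ingroup taxa share the derived state '1' for C2; it defines the ingroup but does not resolve relationships within it.
C3: derived state '1' in Sclerellus and Zyginus only — synapomorphy for {Sclerellus, Zyginus}.
C4 (derived state '1') is shared by Euryodon, Sclerellus, and Zyginus — a synapomorphy uniting that clade.
Most parsimonious ingroup topology: (Euryoma,((Zyginus,Sclerellus),Euryodon)).
Zyginus and Sclerellus form a cherry on this tree, so they are sister taxa.

Sclerellus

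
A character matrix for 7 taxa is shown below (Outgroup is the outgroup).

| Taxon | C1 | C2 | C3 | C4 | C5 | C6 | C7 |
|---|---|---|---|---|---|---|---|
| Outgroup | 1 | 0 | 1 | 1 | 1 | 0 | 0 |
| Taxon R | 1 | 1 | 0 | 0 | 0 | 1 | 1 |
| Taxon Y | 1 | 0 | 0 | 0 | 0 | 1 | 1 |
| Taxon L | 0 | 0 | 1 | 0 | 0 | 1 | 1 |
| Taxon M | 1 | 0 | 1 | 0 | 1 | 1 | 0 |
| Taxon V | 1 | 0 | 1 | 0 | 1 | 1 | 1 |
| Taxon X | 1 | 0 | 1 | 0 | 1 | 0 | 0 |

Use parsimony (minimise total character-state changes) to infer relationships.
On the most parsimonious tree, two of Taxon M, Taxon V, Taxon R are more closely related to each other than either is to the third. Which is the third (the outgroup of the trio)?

Character polarity is set by the outgroup: the derived state is whichever differs from the outgroup's state, so for C1, C3, C4, C5 the derived state is '0', and for the remaining characters it is '1'.
C1: derived state '0' in Taxon L only — an autapomorphy, so it tells us nothing about relationships among taxa.
C2: derived state '1' in Taxon R only — an autapomorphy, so it tells us nothing about relationships among taxa.
C3: derived state '0' in Taxon R and Taxon Y only — synapomorphy for {Taxon R, Taxon Y}.
All ingroup taxa share the derived state '0' for C4; it defines the ingroup but does not resolve relationships within it.
C5 (derived state '0') is shared by Taxon L, Taxon R, and Taxon Y — a synapomorphy uniting that clade.
C6: derived state '1' in Taxon L, Taxon M, Taxon R, Taxon V, and Taxon Y only — synapomorphy for {Taxon L, Taxon M, Taxon R, Taxon V, Taxon Y}.
C7: derived state '1' in Taxon L, Taxon R, Taxon V, and Taxon Y only — synapomorphy for {Taxon L, Taxon R, Taxon V, Taxon Y}.
Most parsimonious ingroup topology: (((((Taxon R,Taxon Y),Taxon L),Taxon V),Taxon M),Taxon X).
Taxon V and Taxon R share a more recent common ancestor with each other than either does with Taxon M, so Taxon M is the least closely related of the three.

Taxon M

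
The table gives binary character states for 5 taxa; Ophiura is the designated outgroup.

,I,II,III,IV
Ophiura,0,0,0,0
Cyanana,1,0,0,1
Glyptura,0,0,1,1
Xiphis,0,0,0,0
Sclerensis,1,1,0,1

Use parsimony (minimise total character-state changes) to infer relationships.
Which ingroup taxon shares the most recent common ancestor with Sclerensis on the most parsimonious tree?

Cyanana

The outgroup has state '0' for every character, so '1' is the derived state throughout.
I: derived state '1' in Cyanana and Sclerensis only — synapomorphy for {Cyanana, Sclerensis}.
II: derived state '1' in Sclerensis only — an autapomorphy, so it tells us nothing about relationships among taxa.
III: derived state '1' in Glyptura only — an autapomorphy, so it tells us nothing about relationships among taxa.
Only Cyanana, Glyptura, and Sclerensis show the derived state '1' for IV, supporting them as a clade.
Most parsimonious ingroup topology: (((Cyanana,Sclerensis),Glyptura),Xiphis).
Sclerensis and Cyanana form a cherry on this tree, so they are sister taxa.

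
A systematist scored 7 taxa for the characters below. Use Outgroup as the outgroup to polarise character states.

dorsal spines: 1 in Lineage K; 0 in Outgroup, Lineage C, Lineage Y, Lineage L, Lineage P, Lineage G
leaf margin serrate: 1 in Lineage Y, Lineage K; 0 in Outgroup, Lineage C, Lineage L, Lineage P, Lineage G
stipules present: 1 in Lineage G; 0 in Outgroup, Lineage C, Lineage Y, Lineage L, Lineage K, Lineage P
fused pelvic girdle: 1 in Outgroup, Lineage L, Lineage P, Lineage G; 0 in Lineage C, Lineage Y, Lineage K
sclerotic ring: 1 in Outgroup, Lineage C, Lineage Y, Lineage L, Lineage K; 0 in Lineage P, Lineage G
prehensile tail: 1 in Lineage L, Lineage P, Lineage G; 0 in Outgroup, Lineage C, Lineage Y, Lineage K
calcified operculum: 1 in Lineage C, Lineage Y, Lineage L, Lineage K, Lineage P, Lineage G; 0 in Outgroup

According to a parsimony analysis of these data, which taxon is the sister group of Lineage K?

Lineage Y

Character polarity is set by the outgroup: the derived state is whichever differs from the outgroup's state, so for fused pelvic girdle, sclerotic ring the derived state is '0', and for the remaining characters it is '1'.
dorsal spines (derived state '1') is unique to Lineage K (autapomorphy; uninformative for grouping).
leaf margin serrate (derived state '1') is shared by Lineage K and Lineage Y — a synapomorphy uniting that clade.
stipules present (derived state '1') is unique to Lineage G (autapomorphy; uninformative for grouping).
fused pelvic girdle (derived state '0') is shared by Lineage C, Lineage K, and Lineage Y — a synapomorphy uniting that clade.
sclerotic ring: derived state '0' in Lineage G and Lineage P only — synapomorphy for {Lineage G, Lineage P}.
Only Lineage G, Lineage L, and Lineage P show the derived state '1' for prehensile tail, supporting them as a clade.
All ingroup taxa share the derived state '1' for calcified operculum; it defines the ingroup but does not resolve relationships within it.
Most parsimonious ingroup topology: ((Lineage C,(Lineage Y,Lineage K)),(Lineage L,(Lineage P,Lineage G))).
Lineage K and Lineage Y form a cherry on this tree, so they are sister taxa.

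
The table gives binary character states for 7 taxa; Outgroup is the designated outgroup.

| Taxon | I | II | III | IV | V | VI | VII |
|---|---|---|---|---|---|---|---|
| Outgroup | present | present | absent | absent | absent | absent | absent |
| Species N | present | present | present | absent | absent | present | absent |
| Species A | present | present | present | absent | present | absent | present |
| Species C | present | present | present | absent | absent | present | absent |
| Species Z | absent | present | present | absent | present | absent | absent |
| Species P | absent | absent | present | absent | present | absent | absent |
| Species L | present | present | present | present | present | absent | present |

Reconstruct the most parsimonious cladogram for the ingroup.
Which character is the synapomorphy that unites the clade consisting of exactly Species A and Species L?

Character polarity is set by the outgroup: the derived state is whichever differs from the outgroup's state, so for I, II the derived state is 'absent', and for the remaining characters it is 'present'.
I: derived state 'absent' in Species P and Species Z only — synapomorphy for {Species P, Species Z}.
II (derived state 'absent') is unique to Species P (autapomorphy; uninformative for grouping).
III (derived state 'present') is shared by all ingroup taxa — unites the whole ingroup.
IV: derived state 'present' in Species L only — an autapomorphy, so it tells us nothing about relationships among taxa.
V (derived state 'present') is shared by Species A, Species L, Species P, and Species Z — a synapomorphy uniting that clade.
VI (derived state 'present') is shared by Species C and Species N — a synapomorphy uniting that clade.
VII (derived state 'present') is shared by Species A and Species L — a synapomorphy uniting that clade.
Most parsimonious ingroup topology: ((Species N,Species C),((Species A,Species L),(Species P,Species Z))).
The clade {Species A, Species L} is supported by VII: its derived state 'present' occurs in exactly those taxa and in no other taxon (including the outgroup).

VII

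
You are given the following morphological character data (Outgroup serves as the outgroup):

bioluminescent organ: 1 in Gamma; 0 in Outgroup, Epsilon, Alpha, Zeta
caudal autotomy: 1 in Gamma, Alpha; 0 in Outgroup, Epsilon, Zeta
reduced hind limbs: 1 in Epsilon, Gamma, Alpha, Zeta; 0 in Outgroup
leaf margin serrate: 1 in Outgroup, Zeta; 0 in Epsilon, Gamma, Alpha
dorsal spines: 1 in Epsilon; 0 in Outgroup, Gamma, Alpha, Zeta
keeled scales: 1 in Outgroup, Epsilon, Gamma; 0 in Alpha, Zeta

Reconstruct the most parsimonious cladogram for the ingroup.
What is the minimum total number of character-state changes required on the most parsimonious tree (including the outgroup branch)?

7

Character polarity is set by the outgroup: the derived state is whichever differs from the outgroup's state, so for leaf margin serrate, keeled scales the derived state is '0', and for the remaining characters it is '1'.
bioluminescent organ: derived state '1' in Gamma only — an autapomorphy, so it tells us nothing about relationships among taxa.
caudal autotomy: derived state '1' in Alpha and Gamma only — synapomorphy for {Alpha, Gamma}.
All ingroup taxa share the derived state '1' for reduced hind limbs; it defines the ingroup but does not resolve relationships within it.
Only Alpha, Epsilon, and Gamma show the derived state '0' for leaf margin serrate, supporting them as a clade.
dorsal spines: derived state '1' in Epsilon only — an autapomorphy, so it tells us nothing about relationships among taxa.
keeled scales groups Alpha and Zeta, which is incompatible with the clades supported by the remaining characters; treating it as convergent (homoplasy) costs fewer steps than any alternative tree.
Most parsimonious ingroup topology: ((Epsilon,(Gamma,Alpha)),Zeta).
Changes per character on this tree: bioluminescent organ: 1; caudal autotomy: 1; reduced hind limbs: 1; leaf margin serrate: 1; dorsal spines: 1; keeled scales: 2.
Total = 7.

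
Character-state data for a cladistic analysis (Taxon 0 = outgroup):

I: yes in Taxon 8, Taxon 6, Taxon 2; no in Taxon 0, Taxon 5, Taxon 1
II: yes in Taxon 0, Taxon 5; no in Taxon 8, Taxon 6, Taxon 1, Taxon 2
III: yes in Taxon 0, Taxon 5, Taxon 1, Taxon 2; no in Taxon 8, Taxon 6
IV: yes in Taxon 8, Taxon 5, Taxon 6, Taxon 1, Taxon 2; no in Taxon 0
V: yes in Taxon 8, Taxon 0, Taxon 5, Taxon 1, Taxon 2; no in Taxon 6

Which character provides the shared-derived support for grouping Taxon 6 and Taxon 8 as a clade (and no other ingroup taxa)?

III

Character polarity is set by the outgroup: the derived state is whichever differs from the outgroup's state, so for II, III, V the derived state is 'no', and for the remaining characters it is 'yes'.
I (derived state 'yes') is shared by Taxon 2, Taxon 6, and Taxon 8 — a synapomorphy uniting that clade.
II (derived state 'no') is shared by Taxon 1, Taxon 2, Taxon 6, and Taxon 8 — a synapomorphy uniting that clade.
Only Taxon 6 and Taxon 8 show the derived state 'no' for III, supporting them as a clade.
All ingroup taxa share the derived state 'yes' for IV; it defines the ingroup but does not resolve relationships within it.
V (derived state 'no') is unique to Taxon 6 (autapomorphy; uninformative for grouping).
Most parsimonious ingroup topology: ((((Taxon 6,Taxon 8),Taxon 2),Taxon 1),Taxon 5).
The clade {Taxon 6, Taxon 8} is supported by III: its derived state 'no' occurs in exactly those taxa and in no other taxon (including the outgroup).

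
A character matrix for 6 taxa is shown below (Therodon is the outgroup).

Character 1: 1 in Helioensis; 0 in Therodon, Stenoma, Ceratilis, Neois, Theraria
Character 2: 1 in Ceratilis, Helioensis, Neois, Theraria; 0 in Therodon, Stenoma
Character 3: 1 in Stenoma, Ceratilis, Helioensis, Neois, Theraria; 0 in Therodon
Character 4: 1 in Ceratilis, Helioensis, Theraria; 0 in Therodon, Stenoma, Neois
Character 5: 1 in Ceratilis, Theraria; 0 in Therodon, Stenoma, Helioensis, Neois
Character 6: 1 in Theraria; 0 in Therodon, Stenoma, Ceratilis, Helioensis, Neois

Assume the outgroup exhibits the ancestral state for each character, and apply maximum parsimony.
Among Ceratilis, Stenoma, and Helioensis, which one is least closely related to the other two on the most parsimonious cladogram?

The outgroup has state '0' for every character, so '1' is the derived state throughout.
Character 1: derived state '1' in Helioensis only — an autapomorphy, so it tells us nothing about relationships among taxa.
Only Ceratilis, Helioensis, Neois, and Theraria show the derived state '1' for Character 2, supporting them as a clade.
All ingroup taxa share the derived state '1' for Character 3; it defines the ingroup but does not resolve relationships within it.
Character 4: derived state '1' in Ceratilis, Helioensis, and Theraria only — synapomorphy for {Ceratilis, Helioensis, Theraria}.
Only Ceratilis and Theraria show the derived state '1' for Character 5, supporting them as a clade.
Character 6: derived state '1' in Theraria only — an autapomorphy, so it tells us nothing about relationships among taxa.
Most parsimonious ingroup topology: (Stenoma,(((Ceratilis,Theraria),Helioensis),Neois)).
Helioensis and Ceratilis share a more recent common ancestor with each other than either does with Stenoma, so Stenoma is the least closely related of the three.

Stenoma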